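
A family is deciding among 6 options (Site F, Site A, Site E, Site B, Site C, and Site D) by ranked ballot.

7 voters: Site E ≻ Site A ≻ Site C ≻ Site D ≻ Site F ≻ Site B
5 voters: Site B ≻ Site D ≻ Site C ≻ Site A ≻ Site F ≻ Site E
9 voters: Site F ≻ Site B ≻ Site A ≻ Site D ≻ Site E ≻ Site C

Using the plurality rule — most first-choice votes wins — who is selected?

Site F

First-place vote totals:
  Site F: 9
  Site A: 0
  Site E: 7
  Site B: 5
  Site C: 0
  Site D: 0
Site F has the most first-place votes.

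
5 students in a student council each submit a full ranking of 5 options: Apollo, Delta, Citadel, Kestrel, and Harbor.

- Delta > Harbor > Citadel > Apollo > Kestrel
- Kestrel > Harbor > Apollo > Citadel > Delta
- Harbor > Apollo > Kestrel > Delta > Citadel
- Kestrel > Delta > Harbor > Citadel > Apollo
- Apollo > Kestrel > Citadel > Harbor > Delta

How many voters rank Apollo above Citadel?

Ballots ranking Apollo above Citadel: 3.
Ballots ranking Citadel above Apollo: 2.
So 3 of 5 voters prefer Apollo to Citadel.

3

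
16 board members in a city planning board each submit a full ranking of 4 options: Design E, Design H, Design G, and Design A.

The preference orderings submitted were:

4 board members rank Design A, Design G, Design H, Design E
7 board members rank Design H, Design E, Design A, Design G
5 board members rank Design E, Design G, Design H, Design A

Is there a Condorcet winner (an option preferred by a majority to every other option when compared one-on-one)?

Head-to-head results (16 voters total):
Design E vs Design H: Design H wins 11–5.
Design E vs Design G: Design E wins 12–4.
Design E vs Design A: Design E wins 12–4.
Design H vs Design G: Design G wins 9–7.
Design H vs Design A: Design H wins 12–4.
Design G vs Design A: Design A wins 11–5.
No candidate beats all others: Design E beats Design G beats Design H beats Design E, a majority cycle.

No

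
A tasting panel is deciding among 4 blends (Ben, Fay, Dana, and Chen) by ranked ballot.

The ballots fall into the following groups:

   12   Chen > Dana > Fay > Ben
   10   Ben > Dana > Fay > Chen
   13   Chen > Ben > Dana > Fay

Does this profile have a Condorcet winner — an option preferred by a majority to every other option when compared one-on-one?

Head-to-head results (35 voters total):
Ben vs Fay: Ben wins 23–12.
Ben vs Dana: Ben wins 23–12.
Ben vs Chen: Chen wins 25–10.
Fay vs Dana: Dana wins 35–0.
Fay vs Chen: Chen wins 25–10.
Dana vs Chen: Chen wins 25–10.
Chen beats each rival — Ben (25–10), Fay (25–10), Dana (25–10) — so Chen is the Condorcet winner.

Yes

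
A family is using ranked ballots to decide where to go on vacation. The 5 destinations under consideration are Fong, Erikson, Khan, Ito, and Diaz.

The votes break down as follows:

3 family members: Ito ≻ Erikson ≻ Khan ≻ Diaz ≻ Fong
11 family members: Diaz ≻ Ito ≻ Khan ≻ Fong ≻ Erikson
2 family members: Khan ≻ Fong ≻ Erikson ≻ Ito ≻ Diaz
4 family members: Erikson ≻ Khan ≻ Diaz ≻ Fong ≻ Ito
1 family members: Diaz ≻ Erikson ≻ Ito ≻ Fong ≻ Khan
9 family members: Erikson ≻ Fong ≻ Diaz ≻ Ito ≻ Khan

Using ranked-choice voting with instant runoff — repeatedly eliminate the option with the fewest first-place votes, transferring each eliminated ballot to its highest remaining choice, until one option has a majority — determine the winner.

Erikson

Round 1: Erikson 13, Diaz 12, Ito 3, Khan 2, Fong 0. Fong has the fewest and is eliminated.
Round 2: Erikson 13, Diaz 12, Ito 3, Khan 2. Khan has the fewest and is eliminated.
Round 3: Erikson 15, Diaz 12, Ito 3. Ito has the fewest and is eliminated.
Round 4: Erikson 18, Diaz 12. Erikson has a majority.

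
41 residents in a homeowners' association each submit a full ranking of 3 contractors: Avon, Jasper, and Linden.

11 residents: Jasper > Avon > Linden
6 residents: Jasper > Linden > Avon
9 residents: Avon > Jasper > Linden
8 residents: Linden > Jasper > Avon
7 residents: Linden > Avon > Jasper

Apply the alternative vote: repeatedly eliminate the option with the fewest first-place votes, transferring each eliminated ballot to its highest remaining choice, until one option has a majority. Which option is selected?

Jasper

Round 1: Jasper 17, Linden 15, Avon 9. Avon has the fewest and is eliminated.
Round 2: Jasper 26, Linden 15. Jasper has a majority.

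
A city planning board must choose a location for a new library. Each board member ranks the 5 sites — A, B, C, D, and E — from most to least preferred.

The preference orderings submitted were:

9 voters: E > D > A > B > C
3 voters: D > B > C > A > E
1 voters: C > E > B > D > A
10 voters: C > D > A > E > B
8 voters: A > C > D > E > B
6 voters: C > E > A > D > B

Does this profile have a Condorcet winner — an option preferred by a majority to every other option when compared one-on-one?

Head-to-head results (37 voters total):
A vs B: A wins 33–4.
A vs C: C wins 20–17.
A vs D: D wins 23–14.
A vs E: A wins 21–16.
B vs C: C wins 25–12.
B vs D: D wins 36–1.
B vs E: E wins 34–3.
C vs D: C wins 25–12.
C vs E: C wins 28–9.
D vs E: D wins 21–16.
C beats each rival — A (20–17), B (25–12), D (25–12), E (28–9) — so C is the Condorcet winner.

Yes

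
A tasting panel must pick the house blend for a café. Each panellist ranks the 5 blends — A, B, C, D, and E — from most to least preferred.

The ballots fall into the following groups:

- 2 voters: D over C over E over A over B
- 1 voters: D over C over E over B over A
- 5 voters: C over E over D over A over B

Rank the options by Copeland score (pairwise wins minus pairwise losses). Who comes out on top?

Pairwise results:
  A vs B: A wins 7–1.
  A vs C: C wins 8–0.
  A vs D: D wins 8–0.
  A vs E: E wins 8–0.
  B vs C: C wins 8–0.
  B vs D: D wins 8–0.
  B vs E: E wins 8–0.
  C vs D: C wins 5–3.
  C vs E: C wins 8–0.
  D vs E: E wins 5–3.
Copeland scores (wins − losses):
  A: 1 − 3 = -2
  B: 0 − 4 = -4
  C: 4 − 0 = 4
  D: 2 − 2 = 0
  E: 3 − 1 = 2
C has the best Copeland score.

C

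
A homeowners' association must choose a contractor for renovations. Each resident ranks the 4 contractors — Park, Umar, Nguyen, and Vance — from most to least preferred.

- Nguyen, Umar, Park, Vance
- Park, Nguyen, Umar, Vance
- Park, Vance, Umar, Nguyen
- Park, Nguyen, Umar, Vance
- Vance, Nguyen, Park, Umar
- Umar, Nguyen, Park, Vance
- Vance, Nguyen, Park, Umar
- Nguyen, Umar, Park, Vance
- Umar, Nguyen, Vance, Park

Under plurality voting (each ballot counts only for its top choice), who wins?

First-place vote totals:
  Park: 3
  Umar: 2
  Nguyen: 2
  Vance: 2
Park has the most first-place votes.

Park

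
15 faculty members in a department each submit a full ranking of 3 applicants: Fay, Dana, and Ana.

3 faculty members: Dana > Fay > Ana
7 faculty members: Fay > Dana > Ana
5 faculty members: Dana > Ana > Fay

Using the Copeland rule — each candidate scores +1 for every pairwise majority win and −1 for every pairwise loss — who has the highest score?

Pairwise results:
  Fay vs Dana: Dana wins 8–7.
  Fay vs Ana: Fay wins 10–5.
  Dana vs Ana: Dana wins 15–0.
Copeland scores (wins − losses):
  Fay: 1 − 1 = 0
  Dana: 2 − 0 = 2
  Ana: 0 − 2 = -2
Dana has the best Copeland score.

Dana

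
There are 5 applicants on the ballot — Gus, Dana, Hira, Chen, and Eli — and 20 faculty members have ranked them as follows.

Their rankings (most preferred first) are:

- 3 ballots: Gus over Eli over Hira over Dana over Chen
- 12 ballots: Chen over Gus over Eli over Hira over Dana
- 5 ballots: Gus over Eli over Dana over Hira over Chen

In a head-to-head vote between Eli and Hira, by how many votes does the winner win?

Ballots ranking Eli above Hira: 3+12+5 = 20.
Ballots ranking Hira above Eli: 0.
Eli wins 20–0, a margin of 20.

20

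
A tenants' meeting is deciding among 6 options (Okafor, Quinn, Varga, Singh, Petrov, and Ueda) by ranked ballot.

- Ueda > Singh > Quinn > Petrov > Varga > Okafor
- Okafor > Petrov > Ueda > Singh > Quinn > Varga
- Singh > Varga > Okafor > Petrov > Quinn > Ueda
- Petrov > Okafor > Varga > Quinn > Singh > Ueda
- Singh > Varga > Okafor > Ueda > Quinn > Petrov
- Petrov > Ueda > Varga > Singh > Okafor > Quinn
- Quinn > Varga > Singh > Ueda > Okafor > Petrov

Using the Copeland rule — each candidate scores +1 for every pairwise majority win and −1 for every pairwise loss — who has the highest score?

Pairwise results:
  Okafor vs Quinn: Okafor wins 5–2.
  Okafor vs Varga: Varga wins 5–2.
  Okafor vs Singh: Singh wins 5–2.
  Okafor vs Petrov: Okafor wins 4–3.
  Okafor vs Ueda: Okafor wins 4–3.
  Quinn vs Varga: Varga wins 4–3.
  Quinn vs Singh: Singh wins 5–2.
  Quinn vs Petrov: Petrov wins 4–3.
  Quinn vs Ueda: Ueda wins 4–3.
  Varga vs Singh: Singh wins 4–3.
  Varga vs Petrov: Petrov wins 4–3.
  Varga vs Ueda: Varga wins 4–3.
  Singh vs Petrov: Singh wins 4–3.
  Singh vs Ueda: Singh wins 4–3.
  Petrov vs Ueda: Petrov wins 4–3.
Copeland scores (wins − losses):
  Okafor: 3 − 2 = 1
  Quinn: 0 − 5 = -5
  Varga: 3 − 2 = 1
  Singh: 5 − 0 = 5
  Petrov: 3 − 2 = 1
  Ueda: 1 − 4 = -3
Singh has the best Copeland score.

Singh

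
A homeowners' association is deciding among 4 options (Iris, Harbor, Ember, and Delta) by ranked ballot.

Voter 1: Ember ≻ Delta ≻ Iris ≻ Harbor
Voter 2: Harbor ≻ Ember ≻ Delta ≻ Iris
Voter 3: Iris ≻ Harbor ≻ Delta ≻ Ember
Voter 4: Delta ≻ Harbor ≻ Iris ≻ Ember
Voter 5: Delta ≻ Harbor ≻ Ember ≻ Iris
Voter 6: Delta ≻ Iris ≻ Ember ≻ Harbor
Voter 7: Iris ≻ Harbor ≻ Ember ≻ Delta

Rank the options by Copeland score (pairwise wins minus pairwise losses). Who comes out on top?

Pairwise results:
  Iris vs Harbor: Iris wins 4–3.
  Iris vs Ember: Iris wins 4–3.
  Iris vs Delta: Delta wins 5–2.
  Harbor vs Ember: Harbor wins 5–2.
  Harbor vs Delta: Delta wins 4–3.
  Ember vs Delta: Delta wins 4–3.
Copeland scores (wins − losses):
  Iris: 2 − 1 = 1
  Harbor: 1 − 2 = -1
  Ember: 0 − 3 = -3
  Delta: 3 − 0 = 3
Delta has the best Copeland score.

Delta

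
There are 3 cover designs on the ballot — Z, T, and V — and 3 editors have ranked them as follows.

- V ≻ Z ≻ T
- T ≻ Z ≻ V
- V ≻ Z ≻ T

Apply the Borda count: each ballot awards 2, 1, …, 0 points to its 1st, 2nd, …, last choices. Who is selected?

Borda scores:
  Z: 1 + 1 + 1 = 3
  T: 0 + 2 + 0 = 2
  V: 2 + 0 + 2 = 4
V has the highest total.

V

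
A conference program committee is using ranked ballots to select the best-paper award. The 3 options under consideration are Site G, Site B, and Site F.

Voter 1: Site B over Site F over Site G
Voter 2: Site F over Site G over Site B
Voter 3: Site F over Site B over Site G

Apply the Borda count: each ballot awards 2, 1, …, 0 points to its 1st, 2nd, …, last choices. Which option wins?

Site F

Borda scores:
  Site G: 0 + 1 + 0 = 1
  Site B: 2 + 0 + 1 = 3
  Site F: 1 + 2 + 2 = 5
Site F has the highest total.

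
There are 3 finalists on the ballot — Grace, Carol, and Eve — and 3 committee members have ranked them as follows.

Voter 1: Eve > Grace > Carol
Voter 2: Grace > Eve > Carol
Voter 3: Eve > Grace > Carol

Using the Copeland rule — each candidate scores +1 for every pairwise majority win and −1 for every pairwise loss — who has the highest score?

Pairwise results:
  Grace vs Carol: Grace wins 3–0.
  Grace vs Eve: Eve wins 2–1.
  Carol vs Eve: Eve wins 3–0.
Copeland scores (wins − losses):
  Grace: 1 − 1 = 0
  Carol: 0 − 2 = -2
  Eve: 2 − 0 = 2
Eve has the best Copeland score.

Eve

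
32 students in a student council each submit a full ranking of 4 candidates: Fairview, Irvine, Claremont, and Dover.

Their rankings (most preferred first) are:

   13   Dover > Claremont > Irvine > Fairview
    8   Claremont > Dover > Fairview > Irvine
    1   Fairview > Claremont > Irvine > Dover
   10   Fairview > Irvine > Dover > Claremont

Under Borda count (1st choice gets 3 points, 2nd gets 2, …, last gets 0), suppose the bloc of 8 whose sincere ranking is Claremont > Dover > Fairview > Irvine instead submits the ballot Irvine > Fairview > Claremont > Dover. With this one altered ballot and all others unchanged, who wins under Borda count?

Irvine

Borda totals with the altered ballot: Fairview 49, Irvine 58, Claremont 36, Dover 49.
The switch changes the winner from Dover to Irvine.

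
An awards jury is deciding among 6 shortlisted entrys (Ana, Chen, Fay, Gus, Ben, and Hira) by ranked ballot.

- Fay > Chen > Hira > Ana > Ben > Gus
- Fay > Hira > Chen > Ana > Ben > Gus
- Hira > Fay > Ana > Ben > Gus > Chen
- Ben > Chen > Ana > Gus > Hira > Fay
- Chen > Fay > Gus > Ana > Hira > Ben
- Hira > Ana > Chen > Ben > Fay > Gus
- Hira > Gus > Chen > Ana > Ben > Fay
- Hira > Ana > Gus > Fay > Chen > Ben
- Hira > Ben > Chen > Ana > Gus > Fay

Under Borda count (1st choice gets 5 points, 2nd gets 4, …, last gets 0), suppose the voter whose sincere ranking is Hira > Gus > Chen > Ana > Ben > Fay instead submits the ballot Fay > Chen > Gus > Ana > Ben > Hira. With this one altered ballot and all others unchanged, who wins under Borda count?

Borda totals with the altered ballot: Ana 24, Chen 27, Fay 26, Gus 13, Ben 16, Hira 29.
The winner is unchanged: still Hira.

Hira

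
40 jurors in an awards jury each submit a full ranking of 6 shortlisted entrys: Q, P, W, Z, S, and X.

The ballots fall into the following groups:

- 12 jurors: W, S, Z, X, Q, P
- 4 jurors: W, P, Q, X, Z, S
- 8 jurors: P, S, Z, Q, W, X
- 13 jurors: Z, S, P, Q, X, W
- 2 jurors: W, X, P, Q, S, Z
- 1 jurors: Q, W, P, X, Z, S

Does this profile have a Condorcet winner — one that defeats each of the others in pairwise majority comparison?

Yes

Head-to-head results (40 voters total):
Q vs P: P wins 27–13.
Q vs W: Q wins 22–18.
Q vs Z: Z wins 33–7.
Q vs S: S wins 33–7.
Q vs X: Q wins 26–14.
P vs W: P wins 21–19.
P vs Z: Z wins 25–15.
P vs S: S wins 25–15.
P vs X: P wins 26–14.
W vs Z: Z wins 21–19.
W vs S: S wins 21–19.
W vs X: W wins 27–13.
Z vs S: S wins 22–18.
Z vs X: Z wins 33–7.
S vs X: S wins 33–7.
S beats each rival — Q (33–7), P (25–15), W (21–19), Z (22–18), X (33–7) — so S is the Condorcet winner.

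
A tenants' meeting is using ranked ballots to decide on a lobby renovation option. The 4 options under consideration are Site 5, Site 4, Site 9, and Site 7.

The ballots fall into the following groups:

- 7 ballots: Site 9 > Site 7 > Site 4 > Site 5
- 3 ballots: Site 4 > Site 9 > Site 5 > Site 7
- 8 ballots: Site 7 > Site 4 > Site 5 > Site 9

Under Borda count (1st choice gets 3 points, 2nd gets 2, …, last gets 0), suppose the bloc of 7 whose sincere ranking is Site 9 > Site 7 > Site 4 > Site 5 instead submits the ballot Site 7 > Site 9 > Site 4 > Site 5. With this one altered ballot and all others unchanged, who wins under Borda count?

Site 7

Borda totals with the altered ballot: Site 5 11, Site 4 32, Site 9 20, Site 7 45.
The winner is unchanged: still Site 7.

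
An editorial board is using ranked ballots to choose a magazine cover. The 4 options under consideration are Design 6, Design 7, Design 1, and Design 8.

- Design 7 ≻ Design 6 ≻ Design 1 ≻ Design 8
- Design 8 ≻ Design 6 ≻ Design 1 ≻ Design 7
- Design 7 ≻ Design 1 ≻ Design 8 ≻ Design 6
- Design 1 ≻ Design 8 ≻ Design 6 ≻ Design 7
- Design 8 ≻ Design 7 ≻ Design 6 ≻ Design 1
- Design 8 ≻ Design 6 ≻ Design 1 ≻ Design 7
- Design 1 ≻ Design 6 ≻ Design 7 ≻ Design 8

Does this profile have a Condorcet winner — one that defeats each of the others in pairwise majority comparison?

No

Head-to-head results (7 voters total):
Design 6 vs Design 7: Design 6 wins 4–3.
Design 6 vs Design 1: Design 6 wins 4–3.
Design 6 vs Design 8: Design 8 wins 5–2.
Design 7 vs Design 1: Design 1 wins 4–3.
Design 7 vs Design 8: Design 8 wins 4–3.
Design 1 vs Design 8: Design 1 wins 4–3.
No candidate beats all others: Design 6 beats Design 1 beats Design 8 beats Design 6, a majority cycle.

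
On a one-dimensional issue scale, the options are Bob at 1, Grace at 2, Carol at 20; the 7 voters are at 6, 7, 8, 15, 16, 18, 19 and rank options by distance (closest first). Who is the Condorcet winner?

With single-peaked preferences on a line, the Condorcet winner is the candidate closest to the median voter.
The median voter (position 15) is closest to Carol at 20.
Check: Carol vs Bob — voters closer to Carol: 4 of 7.

Carol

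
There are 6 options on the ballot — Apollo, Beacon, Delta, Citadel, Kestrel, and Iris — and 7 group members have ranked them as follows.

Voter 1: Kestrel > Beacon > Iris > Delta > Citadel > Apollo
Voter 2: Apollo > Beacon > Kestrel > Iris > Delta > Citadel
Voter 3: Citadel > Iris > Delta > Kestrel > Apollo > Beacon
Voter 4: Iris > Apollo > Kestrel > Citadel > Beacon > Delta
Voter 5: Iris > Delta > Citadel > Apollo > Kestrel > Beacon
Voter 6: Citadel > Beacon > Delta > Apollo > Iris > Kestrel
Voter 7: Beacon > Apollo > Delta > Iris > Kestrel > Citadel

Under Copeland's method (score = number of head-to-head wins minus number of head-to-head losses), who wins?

Iris

Pairwise results:
  Apollo vs Beacon: Apollo wins 4–3.
  Apollo vs Delta: Delta wins 4–3.
  Apollo vs Citadel: Citadel wins 4–3.
  Apollo vs Kestrel: Apollo wins 5–2.
  Apollo vs Iris: Iris wins 4–3.
  Beacon vs Delta: Beacon wins 5–2.
  Beacon vs Citadel: Citadel wins 4–3.
  Beacon vs Kestrel: Kestrel wins 4–3.
  Beacon vs Iris: Beacon wins 4–3.
  Delta vs Citadel: Delta wins 4–3.
  Delta vs Kestrel: Delta wins 4–3.
  Delta vs Iris: Iris wins 5–2.
  Citadel vs Kestrel: Kestrel wins 4–3.
  Citadel vs Iris: Iris wins 5–2.
  Kestrel vs Iris: Iris wins 5–2.
Copeland scores (wins − losses):
  Apollo: 2 − 3 = -1
  Beacon: 2 − 3 = -1
  Delta: 3 − 2 = 1
  Citadel: 2 − 3 = -1
  Kestrel: 2 − 3 = -1
  Iris: 4 − 1 = 3
Iris has the best Copeland score.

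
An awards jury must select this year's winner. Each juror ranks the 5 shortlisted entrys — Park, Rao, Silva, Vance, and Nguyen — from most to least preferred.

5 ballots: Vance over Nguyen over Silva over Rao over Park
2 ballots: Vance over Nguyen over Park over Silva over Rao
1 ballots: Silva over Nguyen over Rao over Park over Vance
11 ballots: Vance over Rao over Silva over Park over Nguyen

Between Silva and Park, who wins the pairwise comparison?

Ballots ranking Silva above Park: 5+1+11 = 17.
Ballots ranking Park above Silva: 2.
Silva wins the head-to-head, 17–2.

Silva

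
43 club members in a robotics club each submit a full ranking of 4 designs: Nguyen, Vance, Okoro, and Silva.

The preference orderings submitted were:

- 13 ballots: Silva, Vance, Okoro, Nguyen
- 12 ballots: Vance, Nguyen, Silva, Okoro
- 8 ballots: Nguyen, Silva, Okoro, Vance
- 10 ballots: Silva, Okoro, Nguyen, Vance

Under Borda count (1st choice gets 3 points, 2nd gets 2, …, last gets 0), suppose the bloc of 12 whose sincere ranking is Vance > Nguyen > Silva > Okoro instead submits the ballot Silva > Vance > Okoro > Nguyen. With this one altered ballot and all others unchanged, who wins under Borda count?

Silva

Borda totals with the altered ballot: Nguyen 34, Vance 50, Okoro 53, Silva 121.
The winner is unchanged: still Silva.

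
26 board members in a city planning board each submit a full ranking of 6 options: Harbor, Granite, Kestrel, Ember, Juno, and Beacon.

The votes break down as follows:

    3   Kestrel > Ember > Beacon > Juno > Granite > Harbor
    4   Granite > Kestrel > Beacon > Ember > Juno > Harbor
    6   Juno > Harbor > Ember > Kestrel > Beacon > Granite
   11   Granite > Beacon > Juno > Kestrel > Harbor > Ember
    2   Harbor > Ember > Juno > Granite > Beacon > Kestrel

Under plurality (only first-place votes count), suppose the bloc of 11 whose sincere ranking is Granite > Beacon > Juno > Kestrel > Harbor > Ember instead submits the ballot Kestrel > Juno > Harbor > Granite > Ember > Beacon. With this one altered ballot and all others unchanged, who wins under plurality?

Kestrel

First-place totals with the altered ballot: Harbor 2, Granite 4, Kestrel 14, Ember 0, Juno 6, Beacon 0.
The switch changes the winner from Granite to Kestrel.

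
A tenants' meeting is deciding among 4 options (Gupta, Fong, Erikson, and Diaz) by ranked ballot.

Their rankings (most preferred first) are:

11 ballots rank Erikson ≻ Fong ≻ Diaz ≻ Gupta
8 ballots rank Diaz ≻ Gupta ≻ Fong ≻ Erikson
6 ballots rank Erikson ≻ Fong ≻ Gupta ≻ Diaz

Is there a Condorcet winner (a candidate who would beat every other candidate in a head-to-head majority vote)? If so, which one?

Erikson

Head-to-head results (25 voters total):
Gupta vs Fong: Fong wins 17–8.
Gupta vs Erikson: Erikson wins 17–8.
Gupta vs Diaz: Diaz wins 19–6.
Fong vs Erikson: Erikson wins 17–8.
Fong vs Diaz: Fong wins 17–8.
Erikson vs Diaz: Erikson wins 17–8.
Erikson beats each rival — Gupta (17–8), Fong (17–8), Diaz (17–8) — so Erikson is the Condorcet winner.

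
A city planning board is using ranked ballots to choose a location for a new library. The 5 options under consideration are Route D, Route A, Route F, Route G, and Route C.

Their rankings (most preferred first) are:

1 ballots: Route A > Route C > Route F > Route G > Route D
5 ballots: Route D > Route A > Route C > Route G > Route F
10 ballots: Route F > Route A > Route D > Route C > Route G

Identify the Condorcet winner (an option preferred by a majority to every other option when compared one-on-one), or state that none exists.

Route F

Head-to-head results (16 voters total):
Route D vs Route A: Route A wins 11–5.
Route D vs Route F: Route F wins 11–5.
Route D vs Route G: Route D wins 15–1.
Route D vs Route C: Route D wins 15–1.
Route A vs Route F: Route F wins 10–6.
Route A vs Route G: Route A wins 16–0.
Route A vs Route C: Route A wins 16–0.
Route F vs Route G: Route F wins 11–5.
Route F vs Route C: Route F wins 10–6.
Route G vs Route C: Route C wins 16–0.
Route F beats each rival — Route D (11–5), Route A (10–6), Route G (11–5), Route C (10–6) — so Route F is the Condorcet winner.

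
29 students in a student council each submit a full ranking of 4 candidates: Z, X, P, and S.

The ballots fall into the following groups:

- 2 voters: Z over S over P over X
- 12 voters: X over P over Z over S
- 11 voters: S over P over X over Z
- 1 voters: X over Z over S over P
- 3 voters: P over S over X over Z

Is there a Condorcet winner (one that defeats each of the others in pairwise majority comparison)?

Head-to-head results (29 voters total):
Z vs X: X wins 27–2.
Z vs P: P wins 26–3.
Z vs S: Z wins 15–14.
X vs P: P wins 16–13.
X vs S: S wins 16–13.
P vs S: P wins 15–14.
P beats each rival — Z (26–3), X (16–13), S (15–14) — so P is the Condorcet winner.

Yes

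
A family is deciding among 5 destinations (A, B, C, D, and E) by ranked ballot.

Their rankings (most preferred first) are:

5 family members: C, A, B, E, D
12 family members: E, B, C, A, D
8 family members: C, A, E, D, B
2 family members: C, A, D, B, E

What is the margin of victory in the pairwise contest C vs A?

27

Ballots ranking C above A: 5+12+8+2 = 27.
Ballots ranking A above C: 0.
C wins 27–0, a margin of 27.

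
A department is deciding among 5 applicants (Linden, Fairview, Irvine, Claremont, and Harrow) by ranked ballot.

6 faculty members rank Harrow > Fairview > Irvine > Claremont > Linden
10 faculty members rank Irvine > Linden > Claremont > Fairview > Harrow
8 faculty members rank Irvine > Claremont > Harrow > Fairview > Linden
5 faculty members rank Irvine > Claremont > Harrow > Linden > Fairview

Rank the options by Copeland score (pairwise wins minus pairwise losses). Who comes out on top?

Pairwise results:
  Linden vs Fairview: Linden wins 15–14.
  Linden vs Irvine: Irvine wins 29–0.
  Linden vs Claremont: Claremont wins 19–10.
  Linden vs Harrow: Harrow wins 19–10.
  Fairview vs Irvine: Irvine wins 23–6.
  Fairview vs Claremont: Claremont wins 23–6.
  Fairview vs Harrow: Harrow wins 19–10.
  Irvine vs Claremont: Irvine wins 29–0.
  Irvine vs Harrow: Irvine wins 23–6.
  Claremont vs Harrow: Claremont wins 23–6.
Copeland scores (wins − losses):
  Linden: 1 − 3 = -2
  Fairview: 0 − 4 = -4
  Irvine: 4 − 0 = 4
  Claremont: 3 − 1 = 2
  Harrow: 2 − 2 = 0
Irvine has the best Copeland score.

Irvine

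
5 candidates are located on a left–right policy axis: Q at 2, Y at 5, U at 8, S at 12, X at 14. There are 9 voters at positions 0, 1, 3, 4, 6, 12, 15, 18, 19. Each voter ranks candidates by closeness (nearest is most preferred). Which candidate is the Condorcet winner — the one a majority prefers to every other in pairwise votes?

With single-peaked preferences on a line, the Condorcet winner is the candidate closest to the median voter.
The median voter (position 6) is closest to Y at 5.
Check: Y vs Q — voters closer to Y: 6 of 9.

Y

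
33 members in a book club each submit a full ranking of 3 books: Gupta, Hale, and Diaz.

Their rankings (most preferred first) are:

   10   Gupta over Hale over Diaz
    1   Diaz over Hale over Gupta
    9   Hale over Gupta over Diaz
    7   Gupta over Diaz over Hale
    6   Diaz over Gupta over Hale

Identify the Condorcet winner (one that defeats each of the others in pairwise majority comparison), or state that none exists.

Head-to-head results (33 voters total):
Gupta vs Hale: Gupta wins 23–10.
Gupta vs Diaz: Gupta wins 26–7.
Hale vs Diaz: Hale wins 19–14.
Gupta beats each rival — Hale (23–10), Diaz (26–7) — so Gupta is the Condorcet winner.

Gupta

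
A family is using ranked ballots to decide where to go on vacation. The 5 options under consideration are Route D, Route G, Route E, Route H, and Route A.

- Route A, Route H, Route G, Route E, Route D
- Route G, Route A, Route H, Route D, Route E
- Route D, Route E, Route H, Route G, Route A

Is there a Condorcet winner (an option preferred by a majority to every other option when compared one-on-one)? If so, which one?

Head-to-head results (3 voters total):
Route D vs Route G: Route G wins 2–1.
Route D vs Route E: Route D wins 2–1.
Route D vs Route H: Route H wins 2–1.
Route D vs Route A: Route A wins 2–1.
Route G vs Route E: Route G wins 2–1.
Route G vs Route H: Route H wins 2–1.
Route G vs Route A: Route G wins 2–1.
Route E vs Route H: Route H wins 2–1.
Route E vs Route A: Route A wins 2–1.
Route H vs Route A: Route A wins 2–1.
No candidate beats all others: Route G beats Route A beats Route H beats Route G, a majority cycle.

There is no Condorcet winner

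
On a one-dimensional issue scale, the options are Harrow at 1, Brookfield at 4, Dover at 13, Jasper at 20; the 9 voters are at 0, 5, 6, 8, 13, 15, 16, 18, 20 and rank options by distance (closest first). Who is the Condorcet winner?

Dover

With single-peaked preferences on a line, the Condorcet winner is the candidate closest to the median voter.
The median voter (position 13) is closest to Dover at 13.
Check: Dover vs Brookfield — voters closer to Dover: 5 of 9.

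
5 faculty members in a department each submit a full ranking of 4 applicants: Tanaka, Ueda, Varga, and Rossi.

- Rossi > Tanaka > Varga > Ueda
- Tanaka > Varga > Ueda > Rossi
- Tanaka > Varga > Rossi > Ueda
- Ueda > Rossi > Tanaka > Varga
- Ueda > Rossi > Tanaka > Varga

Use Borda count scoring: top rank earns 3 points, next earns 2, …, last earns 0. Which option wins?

Borda scores:
  Tanaka: 2 + 3 + 3 + 1 + 1 = 10
  Ueda: 0 + 1 + 0 + 3 + 3 = 7
  Varga: 1 + 2 + 2 + 0 + 0 = 5
  Rossi: 3 + 0 + 1 + 2 + 2 = 8
Tanaka has the highest total.

Tanaka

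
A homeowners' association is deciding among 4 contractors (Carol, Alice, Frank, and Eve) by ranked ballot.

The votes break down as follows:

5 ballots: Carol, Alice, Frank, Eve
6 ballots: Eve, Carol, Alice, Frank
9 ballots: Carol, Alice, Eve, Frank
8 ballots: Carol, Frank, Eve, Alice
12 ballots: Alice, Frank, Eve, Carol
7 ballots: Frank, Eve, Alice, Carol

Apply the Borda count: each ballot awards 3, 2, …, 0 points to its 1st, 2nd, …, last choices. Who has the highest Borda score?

Borda scores:
  Carol: 5·3 + 6·2 + 9·3 + 8·3 + 12·0 + 7·0 = 78
  Alice: 5·2 + 6·1 + 9·2 + 8·0 + 12·3 + 7·1 = 77
  Frank: 5·1 + 6·0 + 9·0 + 8·2 + 12·2 + 7·3 = 66
  Eve: 5·0 + 6·3 + 9·1 + 8·1 + 12·1 + 7·2 = 61
Carol has the highest total.

Carol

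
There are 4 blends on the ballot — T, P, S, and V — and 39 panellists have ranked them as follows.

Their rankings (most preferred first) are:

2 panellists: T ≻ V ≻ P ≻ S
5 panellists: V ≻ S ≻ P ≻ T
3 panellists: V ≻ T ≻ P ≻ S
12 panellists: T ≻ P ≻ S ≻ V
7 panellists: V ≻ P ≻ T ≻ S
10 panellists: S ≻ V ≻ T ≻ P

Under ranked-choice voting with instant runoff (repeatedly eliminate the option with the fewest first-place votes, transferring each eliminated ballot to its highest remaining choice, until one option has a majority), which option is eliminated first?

Round 1: V 15, T 14, S 10, P 0. P has the fewest and is eliminated.
Round 2: V 15, T 14, S 10. S has the fewest and is eliminated.
Round 3: V 25, T 14. V has a majority.

P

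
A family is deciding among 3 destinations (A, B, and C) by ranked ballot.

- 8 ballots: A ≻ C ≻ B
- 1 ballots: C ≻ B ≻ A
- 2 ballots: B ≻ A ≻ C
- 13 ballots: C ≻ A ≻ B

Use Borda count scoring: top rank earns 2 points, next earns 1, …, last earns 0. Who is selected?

C

Borda scores:
  A: 8·2 + 0 + 2·1 + 13·1 = 31
  B: 8·0 + 1 + 2·2 + 13·0 = 5
  C: 8·1 + 2 + 2·0 + 13·2 = 36
C has the highest total.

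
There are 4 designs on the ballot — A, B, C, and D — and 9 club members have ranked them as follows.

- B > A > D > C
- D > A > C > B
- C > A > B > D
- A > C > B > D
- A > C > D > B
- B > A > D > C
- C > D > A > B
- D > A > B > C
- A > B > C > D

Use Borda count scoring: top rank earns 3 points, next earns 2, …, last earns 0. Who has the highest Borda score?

A

Borda scores:
  A: 2 + 2 + 2 + 3 + 3 + 2 + 1 + 2 + 3 = 20
  B: 3 + 0 + 1 + 1 + 0 + 3 + 0 + 1 + 2 = 11
  C: 0 + 1 + 3 + 2 + 2 + 0 + 3 + 0 + 1 = 12
  D: 1 + 3 + 0 + 0 + 1 + 1 + 2 + 3 + 0 = 11
A has the highest total.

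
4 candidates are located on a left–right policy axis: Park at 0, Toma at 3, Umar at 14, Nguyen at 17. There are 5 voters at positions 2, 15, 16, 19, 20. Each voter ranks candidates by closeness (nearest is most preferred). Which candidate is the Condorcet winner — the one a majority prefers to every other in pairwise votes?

With single-peaked preferences on a line, the Condorcet winner is the candidate closest to the median voter.
The median voter (position 16) is closest to Nguyen at 17.
Check: Nguyen vs Umar — voters closer to Nguyen: 3 of 5.

Nguyen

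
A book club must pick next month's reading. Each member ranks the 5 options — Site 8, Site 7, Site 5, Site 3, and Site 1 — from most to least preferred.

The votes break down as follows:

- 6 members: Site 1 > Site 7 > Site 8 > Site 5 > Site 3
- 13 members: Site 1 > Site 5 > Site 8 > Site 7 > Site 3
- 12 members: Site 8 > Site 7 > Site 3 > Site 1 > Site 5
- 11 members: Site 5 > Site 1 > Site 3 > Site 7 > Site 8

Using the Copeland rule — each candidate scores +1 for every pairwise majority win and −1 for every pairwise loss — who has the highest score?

Site 1

Pairwise results:
  Site 8 vs Site 7: Site 8 wins 25–17.
  Site 8 vs Site 5: Site 5 wins 24–18.
  Site 8 vs Site 3: Site 8 wins 31–11.
  Site 8 vs Site 1: Site 1 wins 30–12.
  Site 7 vs Site 5: Site 5 wins 24–18.
  Site 7 vs Site 3: Site 7 wins 31–11.
  Site 7 vs Site 1: Site 1 wins 30–12.
  Site 5 vs Site 3: Site 5 wins 30–12.
  Site 5 vs Site 1: Site 1 wins 31–11.
  Site 3 vs Site 1: Site 1 wins 30–12.
Copeland scores (wins − losses):
  Site 8: 2 − 2 = 0
  Site 7: 1 − 3 = -2
  Site 5: 3 − 1 = 2
  Site 3: 0 − 4 = -4
  Site 1: 4 − 0 = 4
Site 1 has the best Copeland score.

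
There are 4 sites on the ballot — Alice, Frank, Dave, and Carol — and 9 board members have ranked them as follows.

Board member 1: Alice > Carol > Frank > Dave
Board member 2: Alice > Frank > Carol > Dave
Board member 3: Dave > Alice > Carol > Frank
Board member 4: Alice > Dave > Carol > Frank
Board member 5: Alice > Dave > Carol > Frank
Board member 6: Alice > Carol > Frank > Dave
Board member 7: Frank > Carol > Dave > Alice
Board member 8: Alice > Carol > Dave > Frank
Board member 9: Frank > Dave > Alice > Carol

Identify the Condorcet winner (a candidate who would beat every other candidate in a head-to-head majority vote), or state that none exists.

Head-to-head results (9 voters total):
Alice vs Frank: Alice wins 7–2.
Alice vs Dave: Alice wins 6–3.
Alice vs Carol: Alice wins 8–1.
Frank vs Dave: Frank wins 5–4.
Frank vs Carol: Carol wins 6–3.
Dave vs Carol: Carol wins 5–4.
Alice beats each rival — Frank (7–2), Dave (6–3), Carol (8–1) — so Alice is the Condorcet winner.

Alice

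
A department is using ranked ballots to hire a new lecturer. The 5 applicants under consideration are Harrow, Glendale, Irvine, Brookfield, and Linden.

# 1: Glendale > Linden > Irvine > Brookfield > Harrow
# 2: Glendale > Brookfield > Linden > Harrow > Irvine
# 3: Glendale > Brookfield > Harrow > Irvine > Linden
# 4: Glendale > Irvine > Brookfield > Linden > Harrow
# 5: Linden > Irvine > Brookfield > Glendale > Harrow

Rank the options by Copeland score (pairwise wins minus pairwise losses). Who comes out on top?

Pairwise results:
  Harrow vs Glendale: Glendale wins 5–0.
  Harrow vs Irvine: Irvine wins 3–2.
  Harrow vs Brookfield: Brookfield wins 5–0.
  Harrow vs Linden: Linden wins 4–1.
  Glendale vs Irvine: Glendale wins 4–1.
  Glendale vs Brookfield: Glendale wins 4–1.
  Glendale vs Linden: Glendale wins 4–1.
  Irvine vs Brookfield: Irvine wins 3–2.
  Irvine vs Linden: Linden wins 3–2.
  Brookfield vs Linden: Brookfield wins 3–2.
Copeland scores (wins − losses):
  Harrow: 0 − 4 = -4
  Glendale: 4 − 0 = 4
  Irvine: 2 − 2 = 0
  Brookfield: 2 − 2 = 0
  Linden: 2 − 2 = 0
Glendale has the best Copeland score.

Glendale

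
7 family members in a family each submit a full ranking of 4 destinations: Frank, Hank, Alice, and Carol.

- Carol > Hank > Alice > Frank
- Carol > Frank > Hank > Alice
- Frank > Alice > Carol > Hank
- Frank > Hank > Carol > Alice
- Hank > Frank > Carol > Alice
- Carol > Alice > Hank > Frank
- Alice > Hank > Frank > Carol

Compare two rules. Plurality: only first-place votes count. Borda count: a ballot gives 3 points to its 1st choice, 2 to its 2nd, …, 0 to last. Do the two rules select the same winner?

Plurality first-place counts: Frank 2, Hank 1, Alice 1, Carol 3 → Carol.
Borda totals: Frank 11, Hank 11, Alice 8, Carol 12 → Carol.
The two rules agree on Carol.

Yes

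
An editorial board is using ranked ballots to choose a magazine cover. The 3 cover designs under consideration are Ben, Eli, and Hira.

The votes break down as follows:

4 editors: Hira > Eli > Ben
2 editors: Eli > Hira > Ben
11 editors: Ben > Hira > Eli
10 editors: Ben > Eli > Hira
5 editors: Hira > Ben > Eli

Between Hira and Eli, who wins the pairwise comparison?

Ballots ranking Hira above Eli: 4+11+5 = 20.
Ballots ranking Eli above Hira: 2+10 = 12.
Hira wins the head-to-head, 20–12.

Hira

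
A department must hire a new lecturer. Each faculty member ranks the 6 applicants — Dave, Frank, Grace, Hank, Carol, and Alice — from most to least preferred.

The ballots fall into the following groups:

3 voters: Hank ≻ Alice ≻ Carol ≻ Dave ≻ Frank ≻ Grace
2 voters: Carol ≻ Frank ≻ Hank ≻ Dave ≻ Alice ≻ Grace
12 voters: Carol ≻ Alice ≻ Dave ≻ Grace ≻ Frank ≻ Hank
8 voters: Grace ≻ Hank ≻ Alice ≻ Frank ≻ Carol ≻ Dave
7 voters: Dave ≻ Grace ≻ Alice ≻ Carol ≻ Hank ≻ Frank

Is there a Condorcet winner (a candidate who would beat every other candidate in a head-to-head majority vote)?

Yes

Head-to-head results (32 voters total):
Dave vs Frank: Dave wins 22–10.
Dave vs Grace: Dave wins 24–8.
Dave vs Hank: Dave wins 19–13.
Dave vs Carol: Carol wins 25–7.
Dave vs Alice: Alice wins 23–9.
Frank vs Grace: Grace wins 27–5.
Frank vs Hank: Hank wins 18–14.
Frank vs Carol: Carol wins 24–8.
Frank vs Alice: Alice wins 30–2.
Grace vs Hank: Grace wins 27–5.
Grace vs Carol: Carol wins 17–15.
Grace vs Alice: Alice wins 17–15.
Hank vs Carol: Carol wins 21–11.
Hank vs Alice: Alice wins 19–13.
Carol vs Alice: Alice wins 18–14.
Alice beats each rival — Dave (23–9), Frank (30–2), Grace (17–15), Hank (19–13), Carol (18–14) — so Alice is the Condorcet winner.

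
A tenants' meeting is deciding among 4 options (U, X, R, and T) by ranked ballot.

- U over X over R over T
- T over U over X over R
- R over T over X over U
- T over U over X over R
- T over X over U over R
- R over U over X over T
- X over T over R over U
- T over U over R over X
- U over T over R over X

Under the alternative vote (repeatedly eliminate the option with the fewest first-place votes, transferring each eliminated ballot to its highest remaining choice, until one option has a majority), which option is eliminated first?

X

Round 1: T 4, U 2, R 2, X 1. X has the fewest and is eliminated.
Round 2: T 5, U 2, R 2. T has a majority.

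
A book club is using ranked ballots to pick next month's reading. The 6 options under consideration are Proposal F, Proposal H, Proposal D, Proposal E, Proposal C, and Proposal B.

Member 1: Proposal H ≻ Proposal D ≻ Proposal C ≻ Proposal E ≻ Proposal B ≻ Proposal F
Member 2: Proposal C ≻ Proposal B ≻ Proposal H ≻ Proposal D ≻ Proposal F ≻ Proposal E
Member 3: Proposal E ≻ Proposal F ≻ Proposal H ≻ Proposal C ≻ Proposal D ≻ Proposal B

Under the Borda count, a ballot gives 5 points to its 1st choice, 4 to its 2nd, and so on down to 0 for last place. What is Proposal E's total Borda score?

Borda scores:
  Proposal F: 0 + 1 + 4 = 5
  Proposal H: 5 + 3 + 3 = 11
  Proposal D: 4 + 2 + 1 = 7
  Proposal E: 2 + 0 + 5 = 7
  Proposal C: 3 + 5 + 2 = 10
  Proposal B: 1 + 4 + 0 = 5

7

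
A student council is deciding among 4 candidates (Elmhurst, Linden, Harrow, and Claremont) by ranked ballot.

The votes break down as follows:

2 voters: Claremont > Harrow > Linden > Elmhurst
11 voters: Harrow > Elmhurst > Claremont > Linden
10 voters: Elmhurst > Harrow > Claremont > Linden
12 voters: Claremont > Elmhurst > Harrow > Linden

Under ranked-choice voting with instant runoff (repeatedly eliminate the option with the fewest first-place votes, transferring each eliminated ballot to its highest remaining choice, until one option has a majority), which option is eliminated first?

Round 1: Claremont 14, Harrow 11, Elmhurst 10, Linden 0. Linden has the fewest and is eliminated.
Round 2: Claremont 14, Harrow 11, Elmhurst 10. Elmhurst has the fewest and is eliminated.
Round 3: Harrow 21, Claremont 14. Harrow has a majority.

Linden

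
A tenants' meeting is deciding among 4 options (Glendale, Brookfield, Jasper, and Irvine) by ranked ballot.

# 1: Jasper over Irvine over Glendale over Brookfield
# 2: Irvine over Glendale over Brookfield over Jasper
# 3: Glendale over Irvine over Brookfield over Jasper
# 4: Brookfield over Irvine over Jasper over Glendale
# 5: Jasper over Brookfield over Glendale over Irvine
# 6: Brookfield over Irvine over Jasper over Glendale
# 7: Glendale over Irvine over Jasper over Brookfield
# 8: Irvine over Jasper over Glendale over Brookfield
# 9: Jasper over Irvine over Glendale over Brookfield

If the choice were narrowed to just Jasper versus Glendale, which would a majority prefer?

Ballots ranking Jasper above Glendale: 6.
Ballots ranking Glendale above Jasper: 3.
Jasper wins the head-to-head, 6–3.

Jasper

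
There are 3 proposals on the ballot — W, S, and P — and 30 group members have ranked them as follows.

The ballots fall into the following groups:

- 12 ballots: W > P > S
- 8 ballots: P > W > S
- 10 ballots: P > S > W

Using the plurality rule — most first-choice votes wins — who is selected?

P

First-place vote totals:
  W: 12
  S: 0
  P: 18
P has the most first-place votes.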